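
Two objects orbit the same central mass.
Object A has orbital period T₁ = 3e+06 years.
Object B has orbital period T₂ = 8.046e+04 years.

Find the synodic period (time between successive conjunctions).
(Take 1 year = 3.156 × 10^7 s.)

Convert to SI: T₁ = 3e+06 years = 9.468e+13 s; T₂ = 8.046e+04 years = 2.53932e+12 s.
T_syn = |T₁ · T₂ / (T₁ − T₂)|.
T_syn = |9.468e+13 · 2.53932e+12 / (9.468e+13 − 2.53932e+12)| s ≈ 2.609e+12 s = 8.268e+04 years.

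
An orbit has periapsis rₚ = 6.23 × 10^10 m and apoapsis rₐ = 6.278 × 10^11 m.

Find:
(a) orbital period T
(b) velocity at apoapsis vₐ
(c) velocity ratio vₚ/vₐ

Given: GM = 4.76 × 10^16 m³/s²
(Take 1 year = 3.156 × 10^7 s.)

(a) With a = (rₚ + rₐ)/2 = 3.4505e+11 m, T = 2π √(a³/GM) = 2π √((3.4505e+11)³/4.76e+16) s ≈ 5.837e+09 s
(b) With a = (rₚ + rₐ)/2 = 3.4505e+11 m, vₐ = √(GM (2/rₐ − 1/a)) = √(4.76e+16 · (2/6.278e+11 − 1/3.4505e+11)) m/s ≈ 117 m/s
(c) Conservation of angular momentum (rₚvₚ = rₐvₐ) gives vₚ/vₐ = rₐ/rₚ = 6.278e+11/6.23e+10 ≈ 10.08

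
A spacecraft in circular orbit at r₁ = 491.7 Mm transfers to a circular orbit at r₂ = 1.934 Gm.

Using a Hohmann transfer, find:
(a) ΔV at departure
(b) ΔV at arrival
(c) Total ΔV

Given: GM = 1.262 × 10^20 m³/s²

Convert to SI: r₁ = 491.7 Mm = 4.917e+08 m; r₂ = 1.934 Gm = 1.934e+09 m.
Transfer semi-major axis: a_t = (r₁ + r₂)/2 = (4.917e+08 + 1.934e+09)/2 = 1.21285e+09 m.
Circular speeds: v₁ = √(GM/r₁) = 506617 m/s, v₂ = √(GM/r₂) = 255447 m/s.
Transfer speeds (vis-viva v² = GM(2/r − 1/a_t)): v₁ᵗ = 639741 m/s, v₂ᵗ = 162648 m/s.
(a) ΔV₁ = |v₁ᵗ − v₁| ≈ 1.331e+05 m/s = 133.1 km/s.
(b) ΔV₂ = |v₂ − v₂ᵗ| ≈ 9.28e+04 m/s = 92.8 km/s.
(c) ΔV_total = ΔV₁ + ΔV₂ ≈ 2.259e+05 m/s = 225.9 km/s.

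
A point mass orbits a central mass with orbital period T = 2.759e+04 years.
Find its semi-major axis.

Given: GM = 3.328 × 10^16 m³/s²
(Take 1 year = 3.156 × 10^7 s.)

Convert to SI: T = 2.759e+04 years = 8.7074e+11 s.
Invert Kepler's third law: a = (GM · T² / (4π²))^(1/3).
Substituting T = 8.7074e+11 s and GM = 3.328e+16 m³/s²:
a = (3.328e+16 · (8.7074e+11)² / (4π²))^(1/3) m
a ≈ 8.614e+12 m = 8.614 Tm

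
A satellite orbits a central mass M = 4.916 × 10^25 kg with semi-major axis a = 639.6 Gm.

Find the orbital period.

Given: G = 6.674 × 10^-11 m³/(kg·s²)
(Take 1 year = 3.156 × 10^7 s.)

Convert to SI: a = 639.6 Gm = 6.396e+11 m.
GM = G · M = 6.674e-11 · 4.916e+25 = 3.28094e+15 m³/s².
Kepler's third law: T = 2π √(a³ / GM).
Substituting a = 6.396e+11 m and GM = 3.28094e+15 m³/s²:
T = 2π √((6.396e+11)³ / 3.28094e+15) s
T ≈ 5.611e+10 s = 1778 years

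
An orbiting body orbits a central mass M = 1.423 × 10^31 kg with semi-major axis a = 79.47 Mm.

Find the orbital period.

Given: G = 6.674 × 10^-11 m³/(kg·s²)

Convert to SI: a = 79.47 Mm = 7.947e+07 m.
GM = G · M = 6.674e-11 · 1.423e+31 = 9.4971e+20 m³/s².
Kepler's third law: T = 2π √(a³ / GM).
Substituting a = 7.947e+07 m and GM = 9.4971e+20 m³/s²:
T = 2π √((7.947e+07)³ / 9.4971e+20) s
T ≈ 144.4 s = 2.407 minutes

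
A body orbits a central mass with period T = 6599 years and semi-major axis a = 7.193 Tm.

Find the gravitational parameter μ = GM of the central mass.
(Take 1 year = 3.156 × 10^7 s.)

Convert to SI: T = 6599 years = 2.08264e+11 s; a = 7.193 Tm = 7.193e+12 m.
GM = 4π² · a³ / T².
GM = 4π² · (7.193e+12)³ / (2.08264e+11)² m³/s² ≈ 3.387e+17 m³/s² = 3.387 × 10^17 m³/s².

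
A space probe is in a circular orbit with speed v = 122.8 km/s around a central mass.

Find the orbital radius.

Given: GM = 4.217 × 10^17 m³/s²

Convert to SI: v = 122.8 km/s = 122800 m/s.
For a circular orbit, v² = GM / r, so r = GM / v².
r = 4.217e+17 / (122800)² m ≈ 2.796e+07 m = 2.796 × 10^7 m.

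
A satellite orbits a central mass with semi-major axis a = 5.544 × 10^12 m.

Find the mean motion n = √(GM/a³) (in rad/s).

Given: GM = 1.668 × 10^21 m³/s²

n = √(GM / a³).
n = √(1.668e+21 / (5.544e+12)³) rad/s ≈ 3.129e-09 rad/s.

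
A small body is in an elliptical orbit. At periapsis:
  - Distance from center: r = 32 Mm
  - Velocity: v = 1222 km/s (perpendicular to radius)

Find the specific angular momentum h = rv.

Convert to SI: r = 32 Mm = 3.2e+07 m; v = 1222 km/s = 1.222e+06 m/s.
With v perpendicular to r, h = r · v.
h = 3.2e+07 · 1.222e+06 m²/s ≈ 3.91e+13 m²/s.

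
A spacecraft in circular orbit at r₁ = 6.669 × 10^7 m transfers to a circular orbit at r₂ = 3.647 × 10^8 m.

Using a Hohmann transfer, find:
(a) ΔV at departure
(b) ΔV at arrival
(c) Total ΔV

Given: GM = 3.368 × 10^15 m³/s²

Transfer semi-major axis: a_t = (r₁ + r₂)/2 = (6.669e+07 + 3.647e+08)/2 = 2.15695e+08 m.
Circular speeds: v₁ = √(GM/r₁) = 7106.5 m/s, v₂ = √(GM/r₂) = 3038.91 m/s.
Transfer speeds (vis-viva v² = GM(2/r − 1/a_t)): v₁ᵗ = 9240.67 m/s, v₂ᵗ = 1689.77 m/s.
(a) ΔV₁ = |v₁ᵗ − v₁| ≈ 2134 m/s = 2.134 km/s.
(b) ΔV₂ = |v₂ − v₂ᵗ| ≈ 1349 m/s = 1.349 km/s.
(c) ΔV_total = ΔV₁ + ΔV₂ ≈ 3483 m/s = 3.483 km/s.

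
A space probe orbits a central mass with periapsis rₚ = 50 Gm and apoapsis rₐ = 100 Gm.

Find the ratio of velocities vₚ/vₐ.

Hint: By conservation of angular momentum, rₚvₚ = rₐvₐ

Convert to SI: rₚ = 50 Gm = 5e+10 m; rₐ = 100 Gm = 1e+11 m.
Conservation of angular momentum gives rₚvₚ = rₐvₐ, so vₚ/vₐ = rₐ/rₚ.
vₚ/vₐ = 1e+11 / 5e+10 ≈ 2.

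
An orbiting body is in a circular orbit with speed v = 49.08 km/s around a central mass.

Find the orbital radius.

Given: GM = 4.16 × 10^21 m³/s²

Convert to SI: v = 49.08 km/s = 49080 m/s.
For a circular orbit, v² = GM / r, so r = GM / v².
r = 4.16e+21 / (49080)² m ≈ 1.727e+12 m = 1.727 Tm.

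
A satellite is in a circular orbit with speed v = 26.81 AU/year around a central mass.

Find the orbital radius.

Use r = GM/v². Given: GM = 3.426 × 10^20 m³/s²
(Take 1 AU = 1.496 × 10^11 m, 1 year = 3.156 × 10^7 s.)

Convert to SI: v = 26.81 AU/year = 127084 m/s.
For a circular orbit, v² = GM / r, so r = GM / v².
r = 3.426e+20 / (127084)² m ≈ 2.121e+10 m = 0.1418 AU.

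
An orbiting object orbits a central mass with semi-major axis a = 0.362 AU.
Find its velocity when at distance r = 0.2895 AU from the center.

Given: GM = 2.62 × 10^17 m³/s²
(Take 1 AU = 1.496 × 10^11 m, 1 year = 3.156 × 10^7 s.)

Convert to SI: a = 0.362 AU = 5.41552e+10 m; r = 0.2895 AU = 4.33092e+10 m.
Vis-viva: v = √(GM · (2/r − 1/a)).
2/r − 1/a = 2/4.33092e+10 − 1/5.41552e+10 = 2.77141e-11 m⁻¹.
v = √(2.62e+17 · 2.77141e-11) m/s ≈ 2695 m/s = 0.5685 AU/year.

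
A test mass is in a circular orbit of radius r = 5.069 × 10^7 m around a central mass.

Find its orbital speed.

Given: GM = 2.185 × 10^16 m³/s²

For a circular orbit, gravity supplies the centripetal force, so v = √(GM / r).
v = √(2.185e+16 / 5.069e+07) m/s ≈ 2.076e+04 m/s = 20.76 km/s.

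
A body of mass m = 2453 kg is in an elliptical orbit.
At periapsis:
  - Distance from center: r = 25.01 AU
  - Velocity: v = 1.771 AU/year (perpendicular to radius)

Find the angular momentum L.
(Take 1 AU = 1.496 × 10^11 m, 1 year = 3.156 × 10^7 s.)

Convert to SI: r = 25.01 AU = 3.7415e+12 m; v = 1.771 AU/year = 8394.85 m/s.
Since v is perpendicular to r, L = m · v · r.
L = 2453 · 8394.85 · 3.7415e+12 kg·m²/s ≈ 7.705e+19 kg·m²/s.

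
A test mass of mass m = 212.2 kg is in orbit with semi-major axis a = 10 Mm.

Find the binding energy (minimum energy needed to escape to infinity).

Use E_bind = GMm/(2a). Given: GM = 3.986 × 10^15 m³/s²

Convert to SI: a = 10 Mm = 1e+07 m.
Total orbital energy is E = −GMm/(2a); binding energy is E_bind = −E = GMm/(2a).
E_bind = 3.986e+15 · 212.2 / (2 · 1e+07) J ≈ 4.229e+10 J = 42.29 GJ.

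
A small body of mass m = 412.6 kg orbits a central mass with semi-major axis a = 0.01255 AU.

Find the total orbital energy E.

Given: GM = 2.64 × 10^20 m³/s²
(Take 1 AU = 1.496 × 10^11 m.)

Convert to SI: a = 0.01255 AU = 1.87748e+09 m.
E = −GMm / (2a).
E = −2.64e+20 · 412.6 / (2 · 1.87748e+09) J ≈ -2.901e+13 J = -29.01 TJ.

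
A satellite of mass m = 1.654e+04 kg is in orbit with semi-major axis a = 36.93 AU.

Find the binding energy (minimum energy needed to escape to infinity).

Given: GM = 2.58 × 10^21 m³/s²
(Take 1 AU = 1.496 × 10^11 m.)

Convert to SI: a = 36.93 AU = 5.52473e+12 m.
Total orbital energy is E = −GMm/(2a); binding energy is E_bind = −E = GMm/(2a).
E_bind = 2.58e+21 · 1.654e+04 / (2 · 5.52473e+12) J ≈ 3.862e+12 J = 3.862 TJ.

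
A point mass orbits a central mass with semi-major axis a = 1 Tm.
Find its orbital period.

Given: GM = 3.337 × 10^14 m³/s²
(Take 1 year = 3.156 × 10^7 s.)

Convert to SI: a = 1 Tm = 1e+12 m.
Kepler's third law: T = 2π √(a³ / GM).
Substituting a = 1e+12 m and GM = 3.337e+14 m³/s²:
T = 2π √((1e+12)³ / 3.337e+14) s
T ≈ 3.44e+11 s = 1.09e+04 years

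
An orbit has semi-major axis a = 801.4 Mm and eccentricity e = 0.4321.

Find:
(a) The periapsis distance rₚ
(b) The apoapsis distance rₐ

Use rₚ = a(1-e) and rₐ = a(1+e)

Convert to SI: a = 801.4 Mm = 8.014e+08 m.
(a) rₚ = a(1 − e) = 8.014e+08 · (1 − 0.4321) = 8.014e+08 · 0.5679 ≈ 4.551e+08 m = 455.1 Mm.
(b) rₐ = a(1 + e) = 8.014e+08 · (1 + 0.4321) = 8.014e+08 · 1.4321 ≈ 1.148e+09 m = 1.148 Gm.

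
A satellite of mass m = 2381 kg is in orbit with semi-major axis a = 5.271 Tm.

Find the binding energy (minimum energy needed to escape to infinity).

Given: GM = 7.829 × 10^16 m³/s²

Convert to SI: a = 5.271 Tm = 5.271e+12 m.
Total orbital energy is E = −GMm/(2a); binding energy is E_bind = −E = GMm/(2a).
E_bind = 7.829e+16 · 2381 / (2 · 5.271e+12) J ≈ 1.768e+07 J = 17.68 MJ.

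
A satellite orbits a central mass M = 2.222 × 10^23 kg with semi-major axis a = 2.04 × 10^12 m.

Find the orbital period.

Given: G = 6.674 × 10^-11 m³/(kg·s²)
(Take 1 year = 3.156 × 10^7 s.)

GM = G · M = 6.674e-11 · 2.222e+23 = 1.48296e+13 m³/s².
Kepler's third law: T = 2π √(a³ / GM).
Substituting a = 2.04e+12 m and GM = 1.48296e+13 m³/s²:
T = 2π √((2.04e+12)³ / 1.48296e+13) s
T ≈ 4.754e+12 s = 1.506e+05 years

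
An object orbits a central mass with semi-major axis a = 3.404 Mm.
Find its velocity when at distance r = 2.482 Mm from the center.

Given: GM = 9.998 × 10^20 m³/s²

Convert to SI: a = 3.404 Mm = 3.404e+06 m; r = 2.482 Mm = 2.482e+06 m.
Vis-viva: v = √(GM · (2/r − 1/a)).
2/r − 1/a = 2/2.482e+06 − 1/3.404e+06 = 5.1203e-07 m⁻¹.
v = √(9.998e+20 · 5.1203e-07) m/s ≈ 2.263e+07 m/s = 2.263e+04 km/s.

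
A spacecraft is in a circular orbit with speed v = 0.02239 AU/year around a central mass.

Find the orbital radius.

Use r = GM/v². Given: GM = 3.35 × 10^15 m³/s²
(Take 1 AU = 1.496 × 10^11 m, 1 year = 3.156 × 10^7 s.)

Convert to SI: v = 0.02239 AU/year = 106.133 m/s.
For a circular orbit, v² = GM / r, so r = GM / v².
r = 3.35e+15 / (106.133)² m ≈ 2.974e+11 m = 1.988 AU.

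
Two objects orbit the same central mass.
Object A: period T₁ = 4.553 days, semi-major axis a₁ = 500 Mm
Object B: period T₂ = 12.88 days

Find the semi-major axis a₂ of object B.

Convert to SI: T₁ = 4.553 days = 393379 s; a₁ = 500 Mm = 5e+08 m; T₂ = 12.88 days = 1.11283e+06 s.
Kepler's third law: (T₁/T₂)² = (a₁/a₂)³ ⇒ a₂ = a₁ · (T₂/T₁)^(2/3).
T₂/T₁ = 1.11283e+06 / 393379 = 2.8289.
a₂ = 5e+08 · (2.8289)^(2/3) m ≈ 1e+09 m = 1 Gm.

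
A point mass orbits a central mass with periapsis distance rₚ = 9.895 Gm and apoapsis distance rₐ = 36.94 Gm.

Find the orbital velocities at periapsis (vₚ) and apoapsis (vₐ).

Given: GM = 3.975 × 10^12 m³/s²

Convert to SI: rₚ = 9.895 Gm = 9.895e+09 m; rₐ = 36.94 Gm = 3.694e+10 m.
Use the vis-viva equation v² = GM(2/r − 1/a) with a = (rₚ + rₐ)/2 = (9.895e+09 + 3.694e+10)/2 = 2.34175e+10 m.
vₚ = √(GM · (2/rₚ − 1/a)) = √(3.975e+12 · (2/9.895e+09 − 1/2.34175e+10)) m/s ≈ 25.17 m/s = 25.17 m/s.
vₐ = √(GM · (2/rₐ − 1/a)) = √(3.975e+12 · (2/3.694e+10 − 1/2.34175e+10)) m/s ≈ 6.743 m/s = 6.743 m/s.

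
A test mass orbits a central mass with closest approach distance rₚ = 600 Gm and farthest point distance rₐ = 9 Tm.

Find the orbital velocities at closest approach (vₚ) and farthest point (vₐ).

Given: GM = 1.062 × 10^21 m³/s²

Convert to SI: rₚ = 600 Gm = 6e+11 m; rₐ = 9 Tm = 9e+12 m.
Use the vis-viva equation v² = GM(2/r − 1/a) with a = (rₚ + rₐ)/2 = (6e+11 + 9e+12)/2 = 4.8e+12 m.
vₚ = √(GM · (2/rₚ − 1/a)) = √(1.062e+21 · (2/6e+11 − 1/4.8e+12)) m/s ≈ 5.761e+04 m/s = 57.61 km/s.
vₐ = √(GM · (2/rₐ − 1/a)) = √(1.062e+21 · (2/9e+12 − 1/4.8e+12)) m/s ≈ 3841 m/s = 3.841 km/s.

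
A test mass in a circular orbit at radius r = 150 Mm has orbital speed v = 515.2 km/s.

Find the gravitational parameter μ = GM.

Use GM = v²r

Convert to SI: r = 150 Mm = 1.5e+08 m; v = 515.2 km/s = 515200 m/s.
For a circular orbit v² = GM/r, so GM = v² · r.
GM = (515200)² · 1.5e+08 m³/s² ≈ 3.981e+19 m³/s² = 3.981 × 10^19 m³/s².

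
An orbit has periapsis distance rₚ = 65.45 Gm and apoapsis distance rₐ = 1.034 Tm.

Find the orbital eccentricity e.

Convert to SI: rₚ = 65.45 Gm = 6.545e+10 m; rₐ = 1.034 Tm = 1.034e+12 m.
e = (rₐ − rₚ) / (rₐ + rₚ).
e = (1.034e+12 − 6.545e+10) / (1.034e+12 + 6.545e+10) = 9.6855e+11 / 1.09945e+12 ≈ 0.8809.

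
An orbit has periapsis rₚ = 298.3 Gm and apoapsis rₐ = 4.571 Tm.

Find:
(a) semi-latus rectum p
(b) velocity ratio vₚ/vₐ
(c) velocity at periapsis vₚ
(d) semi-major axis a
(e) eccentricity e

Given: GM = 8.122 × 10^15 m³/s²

Convert to SI: rₚ = 298.3 Gm = 2.983e+11 m; rₐ = 4.571 Tm = 4.571e+12 m.
(a) From a = (rₚ + rₐ)/2 = 2.43465e+12 m and e = (rₐ − rₚ)/(rₐ + rₚ) = 0.877477, p = a(1 − e²) = 2.43465e+12 · (1 − (0.877477)²) ≈ 5.601e+11 m
(b) Conservation of angular momentum (rₚvₚ = rₐvₐ) gives vₚ/vₐ = rₐ/rₚ = 4.571e+12/2.983e+11 ≈ 15.32
(c) With a = (rₚ + rₐ)/2 = 2.43465e+12 m, vₚ = √(GM (2/rₚ − 1/a)) = √(8.122e+15 · (2/2.983e+11 − 1/2.43465e+12)) m/s ≈ 226.1 m/s
(d) a = (rₚ + rₐ)/2 = (2.983e+11 + 4.571e+12)/2 ≈ 2.435e+12 m
(e) e = (rₐ − rₚ)/(rₐ + rₚ) = (4.571e+12 − 2.983e+11)/(4.571e+12 + 2.983e+11) ≈ 0.8775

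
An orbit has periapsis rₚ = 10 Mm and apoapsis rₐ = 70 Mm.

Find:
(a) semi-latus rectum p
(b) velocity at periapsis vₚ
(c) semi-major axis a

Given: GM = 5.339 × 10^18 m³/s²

Convert to SI: rₚ = 10 Mm = 1e+07 m; rₐ = 70 Mm = 7e+07 m.
(a) From a = (rₚ + rₐ)/2 = 4e+07 m and e = (rₐ − rₚ)/(rₐ + rₚ) = 0.75, p = a(1 − e²) = 4e+07 · (1 − (0.75)²) ≈ 1.75e+07 m
(b) With a = (rₚ + rₐ)/2 = 4e+07 m, vₚ = √(GM (2/rₚ − 1/a)) = √(5.339e+18 · (2/1e+07 − 1/4e+07)) m/s ≈ 9.666e+05 m/s
(c) a = (rₚ + rₐ)/2 = (1e+07 + 7e+07)/2 ≈ 4e+07 m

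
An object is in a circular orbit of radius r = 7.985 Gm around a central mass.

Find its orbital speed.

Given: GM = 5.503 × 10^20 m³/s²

Convert to SI: r = 7.985 Gm = 7.985e+09 m.
For a circular orbit, gravity supplies the centripetal force, so v = √(GM / r).
v = √(5.503e+20 / 7.985e+09) m/s ≈ 2.625e+05 m/s = 262.5 km/s.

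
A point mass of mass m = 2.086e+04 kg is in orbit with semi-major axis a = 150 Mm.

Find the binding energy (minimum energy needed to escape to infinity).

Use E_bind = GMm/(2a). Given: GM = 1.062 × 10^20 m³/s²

Convert to SI: a = 150 Mm = 1.5e+08 m.
Total orbital energy is E = −GMm/(2a); binding energy is E_bind = −E = GMm/(2a).
E_bind = 1.062e+20 · 2.086e+04 / (2 · 1.5e+08) J ≈ 7.384e+15 J = 7.384 PJ.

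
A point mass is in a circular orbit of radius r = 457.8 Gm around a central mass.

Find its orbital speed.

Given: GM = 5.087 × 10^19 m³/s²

Convert to SI: r = 457.8 Gm = 4.578e+11 m.
For a circular orbit, gravity supplies the centripetal force, so v = √(GM / r).
v = √(5.087e+19 / 4.578e+11) m/s ≈ 1.054e+04 m/s = 10.54 km/s.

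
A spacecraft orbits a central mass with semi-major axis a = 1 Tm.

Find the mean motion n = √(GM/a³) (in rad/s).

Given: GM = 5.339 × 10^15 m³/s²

Convert to SI: a = 1 Tm = 1e+12 m.
n = √(GM / a³).
n = √(5.339e+15 / (1e+12)³) rad/s ≈ 7.307e-11 rad/s.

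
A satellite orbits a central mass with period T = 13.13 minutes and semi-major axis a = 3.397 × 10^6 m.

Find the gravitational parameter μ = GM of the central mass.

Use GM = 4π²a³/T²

Convert to SI: T = 13.13 minutes = 787.8 s.
GM = 4π² · a³ / T².
GM = 4π² · (3.397e+06)³ / (787.8)² m³/s² ≈ 2.494e+15 m³/s² = 2.494 × 10^15 m³/s².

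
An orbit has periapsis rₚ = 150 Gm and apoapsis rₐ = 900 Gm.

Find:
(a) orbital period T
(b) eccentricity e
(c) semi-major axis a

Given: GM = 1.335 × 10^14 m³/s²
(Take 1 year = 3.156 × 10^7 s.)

Convert to SI: rₚ = 150 Gm = 1.5e+11 m; rₐ = 900 Gm = 9e+11 m.
(a) With a = (rₚ + rₐ)/2 = 5.25e+11 m, T = 2π √(a³/GM) = 2π √((5.25e+11)³/1.335e+14) s ≈ 2.069e+11 s
(b) e = (rₐ − rₚ)/(rₐ + rₚ) = (9e+11 − 1.5e+11)/(9e+11 + 1.5e+11) ≈ 0.7143
(c) a = (rₚ + rₐ)/2 = (1.5e+11 + 9e+11)/2 ≈ 5.25e+11 m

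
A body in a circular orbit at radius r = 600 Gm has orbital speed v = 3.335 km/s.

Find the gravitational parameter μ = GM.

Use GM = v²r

Convert to SI: r = 600 Gm = 6e+11 m; v = 3.335 km/s = 3335 m/s.
For a circular orbit v² = GM/r, so GM = v² · r.
GM = (3335)² · 6e+11 m³/s² ≈ 6.673e+18 m³/s² = 6.673 × 10^18 m³/s².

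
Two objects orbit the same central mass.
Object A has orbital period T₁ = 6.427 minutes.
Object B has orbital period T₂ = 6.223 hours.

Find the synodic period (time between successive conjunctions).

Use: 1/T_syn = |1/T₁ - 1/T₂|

Convert to SI: T₁ = 6.427 minutes = 385.62 s; T₂ = 6.223 hours = 22402.8 s.
T_syn = |T₁ · T₂ / (T₁ − T₂)|.
T_syn = |385.62 · 22402.8 / (385.62 − 22402.8)| s ≈ 392.4 s = 6.54 minutes.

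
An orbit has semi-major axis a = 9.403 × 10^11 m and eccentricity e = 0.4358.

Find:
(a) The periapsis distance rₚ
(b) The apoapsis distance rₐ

(a) rₚ = a(1 − e) = 9.403e+11 · (1 − 0.4358) = 9.403e+11 · 0.5642 ≈ 5.305e+11 m = 5.305 × 10^11 m.
(b) rₐ = a(1 + e) = 9.403e+11 · (1 + 0.4358) = 9.403e+11 · 1.4358 ≈ 1.35e+12 m = 1.35 × 10^12 m.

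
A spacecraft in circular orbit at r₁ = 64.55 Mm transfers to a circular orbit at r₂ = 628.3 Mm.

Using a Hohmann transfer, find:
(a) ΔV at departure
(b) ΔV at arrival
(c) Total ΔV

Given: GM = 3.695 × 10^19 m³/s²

Convert to SI: r₁ = 64.55 Mm = 6.455e+07 m; r₂ = 628.3 Mm = 6.283e+08 m.
Transfer semi-major axis: a_t = (r₁ + r₂)/2 = (6.455e+07 + 6.283e+08)/2 = 3.46425e+08 m.
Circular speeds: v₁ = √(GM/r₁) = 756587 m/s, v₂ = √(GM/r₂) = 242507 m/s.
Transfer speeds (vis-viva v² = GM(2/r − 1/a_t)): v₁ᵗ = 1.01892e+06 m/s, v₂ᵗ = 104681 m/s.
(a) ΔV₁ = |v₁ᵗ − v₁| ≈ 2.623e+05 m/s = 262.3 km/s.
(b) ΔV₂ = |v₂ − v₂ᵗ| ≈ 1.378e+05 m/s = 137.8 km/s.
(c) ΔV_total = ΔV₁ + ΔV₂ ≈ 4.002e+05 m/s = 400.2 km/s.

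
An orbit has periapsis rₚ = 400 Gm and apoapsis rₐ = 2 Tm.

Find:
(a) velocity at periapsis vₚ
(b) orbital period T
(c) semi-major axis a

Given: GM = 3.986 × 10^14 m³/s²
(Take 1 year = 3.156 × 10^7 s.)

Convert to SI: rₚ = 400 Gm = 4e+11 m; rₐ = 2 Tm = 2e+12 m.
(a) With a = (rₚ + rₐ)/2 = 1.2e+12 m, vₚ = √(GM (2/rₚ − 1/a)) = √(3.986e+14 · (2/4e+11 − 1/1.2e+12)) m/s ≈ 40.75 m/s
(b) With a = (rₚ + rₐ)/2 = 1.2e+12 m, T = 2π √(a³/GM) = 2π √((1.2e+12)³/3.986e+14) s ≈ 4.137e+11 s
(c) a = (rₚ + rₐ)/2 = (4e+11 + 2e+12)/2 ≈ 1.2e+12 m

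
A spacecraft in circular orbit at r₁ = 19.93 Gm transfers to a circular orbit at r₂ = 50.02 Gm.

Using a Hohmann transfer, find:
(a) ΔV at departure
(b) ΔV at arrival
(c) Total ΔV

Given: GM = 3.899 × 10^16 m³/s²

Convert to SI: r₁ = 19.93 Gm = 1.993e+10 m; r₂ = 50.02 Gm = 5.002e+10 m.
Transfer semi-major axis: a_t = (r₁ + r₂)/2 = (1.993e+10 + 5.002e+10)/2 = 3.4975e+10 m.
Circular speeds: v₁ = √(GM/r₁) = 1398.69 m/s, v₂ = √(GM/r₂) = 882.886 m/s.
Transfer speeds (vis-viva v² = GM(2/r − 1/a_t)): v₁ᵗ = 1672.69 m/s, v₂ᵗ = 666.468 m/s.
(a) ΔV₁ = |v₁ᵗ − v₁| ≈ 274 m/s = 274 m/s.
(b) ΔV₂ = |v₂ − v₂ᵗ| ≈ 216.4 m/s = 216.4 m/s.
(c) ΔV_total = ΔV₁ + ΔV₂ ≈ 490.4 m/s = 490.4 m/s.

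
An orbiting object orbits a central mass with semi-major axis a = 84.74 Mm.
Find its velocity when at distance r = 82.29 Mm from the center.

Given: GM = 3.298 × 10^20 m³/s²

Convert to SI: a = 84.74 Mm = 8.474e+07 m; r = 82.29 Mm = 8.229e+07 m.
Vis-viva: v = √(GM · (2/r − 1/a)).
2/r − 1/a = 2/8.229e+07 − 1/8.474e+07 = 1.25035e-08 m⁻¹.
v = √(3.298e+20 · 1.25035e-08) m/s ≈ 2.031e+06 m/s = 2031 km/s.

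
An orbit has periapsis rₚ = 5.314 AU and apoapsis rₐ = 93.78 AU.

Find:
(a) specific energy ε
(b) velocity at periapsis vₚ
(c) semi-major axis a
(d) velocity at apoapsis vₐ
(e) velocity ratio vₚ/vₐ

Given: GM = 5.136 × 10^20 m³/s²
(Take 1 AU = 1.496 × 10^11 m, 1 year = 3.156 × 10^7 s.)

Convert to SI: rₚ = 5.314 AU = 7.94974e+11 m; rₐ = 93.78 AU = 1.40295e+13 m.
(a) With a = (rₚ + rₐ)/2 = 7.41223e+12 m, ε = −GM/(2a) = −5.136e+20/(2 · 7.41223e+12) J/kg ≈ -3.465e+07 J/kg
(b) With a = (rₚ + rₐ)/2 = 7.41223e+12 m, vₚ = √(GM (2/rₚ − 1/a)) = √(5.136e+20 · (2/7.94974e+11 − 1/7.41223e+12)) m/s ≈ 3.497e+04 m/s
(c) a = (rₚ + rₐ)/2 = (7.94974e+11 + 1.40295e+13)/2 ≈ 7.412e+12 m
(d) With a = (rₚ + rₐ)/2 = 7.41223e+12 m, vₐ = √(GM (2/rₐ − 1/a)) = √(5.136e+20 · (2/1.40295e+13 − 1/7.41223e+12)) m/s ≈ 1981 m/s
(e) Conservation of angular momentum (rₚvₚ = rₐvₐ) gives vₚ/vₐ = rₐ/rₚ = 1.40295e+13/7.94974e+11 ≈ 17.65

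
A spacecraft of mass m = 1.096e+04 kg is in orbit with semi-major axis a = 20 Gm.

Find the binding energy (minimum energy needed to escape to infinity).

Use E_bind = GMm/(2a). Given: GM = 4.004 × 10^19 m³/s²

Convert to SI: a = 20 Gm = 2e+10 m.
Total orbital energy is E = −GMm/(2a); binding energy is E_bind = −E = GMm/(2a).
E_bind = 4.004e+19 · 1.096e+04 / (2 · 2e+10) J ≈ 1.097e+13 J = 10.97 TJ.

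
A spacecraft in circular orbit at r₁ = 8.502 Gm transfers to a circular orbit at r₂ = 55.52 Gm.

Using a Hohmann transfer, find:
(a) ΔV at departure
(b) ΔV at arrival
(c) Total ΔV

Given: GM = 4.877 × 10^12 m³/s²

Convert to SI: r₁ = 8.502 Gm = 8.502e+09 m; r₂ = 55.52 Gm = 5.552e+10 m.
Transfer semi-major axis: a_t = (r₁ + r₂)/2 = (8.502e+09 + 5.552e+10)/2 = 3.2011e+10 m.
Circular speeds: v₁ = √(GM/r₁) = 23.9506 m/s, v₂ = √(GM/r₂) = 9.37242 m/s.
Transfer speeds (vis-viva v² = GM(2/r − 1/a_t)): v₁ᵗ = 31.5421 m/s, v₂ᵗ = 4.83017 m/s.
(a) ΔV₁ = |v₁ᵗ − v₁| ≈ 7.592 m/s = 7.592 m/s.
(b) ΔV₂ = |v₂ − v₂ᵗ| ≈ 4.542 m/s = 4.542 m/s.
(c) ΔV_total = ΔV₁ + ΔV₂ ≈ 12.13 m/s = 12.13 m/s.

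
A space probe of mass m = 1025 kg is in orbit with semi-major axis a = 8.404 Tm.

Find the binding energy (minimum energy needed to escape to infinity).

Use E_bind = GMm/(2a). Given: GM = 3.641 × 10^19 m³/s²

Convert to SI: a = 8.404 Tm = 8.404e+12 m.
Total orbital energy is E = −GMm/(2a); binding energy is E_bind = −E = GMm/(2a).
E_bind = 3.641e+19 · 1025 / (2 · 8.404e+12) J ≈ 2.22e+09 J = 2.22 GJ.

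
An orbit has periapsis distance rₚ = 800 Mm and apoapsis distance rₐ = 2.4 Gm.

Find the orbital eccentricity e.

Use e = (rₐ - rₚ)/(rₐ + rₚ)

Convert to SI: rₚ = 800 Mm = 8e+08 m; rₐ = 2.4 Gm = 2.4e+09 m.
e = (rₐ − rₚ) / (rₐ + rₚ).
e = (2.4e+09 − 8e+08) / (2.4e+09 + 8e+08) = 1.6e+09 / 3.2e+09 ≈ 0.5.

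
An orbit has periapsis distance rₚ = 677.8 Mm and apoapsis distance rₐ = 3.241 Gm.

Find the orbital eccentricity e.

Convert to SI: rₚ = 677.8 Mm = 6.778e+08 m; rₐ = 3.241 Gm = 3.241e+09 m.
e = (rₐ − rₚ) / (rₐ + rₚ).
e = (3.241e+09 − 6.778e+08) / (3.241e+09 + 6.778e+08) = 2.5632e+09 / 3.9188e+09 ≈ 0.6541.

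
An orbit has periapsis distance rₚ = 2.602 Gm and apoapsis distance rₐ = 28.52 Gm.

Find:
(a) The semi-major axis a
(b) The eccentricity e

Convert to SI: rₚ = 2.602 Gm = 2.602e+09 m; rₐ = 28.52 Gm = 2.852e+10 m.
(a) a = (rₚ + rₐ) / 2 = (2.602e+09 + 2.852e+10) / 2 ≈ 1.556e+10 m = 15.56 Gm.
(b) e = (rₐ − rₚ) / (rₐ + rₚ) = (2.852e+10 − 2.602e+09) / (2.852e+10 + 2.602e+09) ≈ 0.8328.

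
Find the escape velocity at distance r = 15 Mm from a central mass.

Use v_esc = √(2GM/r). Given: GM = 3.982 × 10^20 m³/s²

Convert to SI: r = 15 Mm = 1.5e+07 m.
Escape velocity comes from setting total energy to zero: ½v² − GM/r = 0 ⇒ v_esc = √(2GM / r).
v_esc = √(2 · 3.982e+20 / 1.5e+07) m/s ≈ 7.287e+06 m/s = 7287 km/s.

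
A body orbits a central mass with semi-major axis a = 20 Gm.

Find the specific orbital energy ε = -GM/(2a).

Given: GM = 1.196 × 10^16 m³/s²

Convert to SI: a = 20 Gm = 2e+10 m.
ε = −GM / (2a).
ε = −1.196e+16 / (2 · 2e+10) J/kg ≈ -2.99e+05 J/kg = -299 kJ/kg.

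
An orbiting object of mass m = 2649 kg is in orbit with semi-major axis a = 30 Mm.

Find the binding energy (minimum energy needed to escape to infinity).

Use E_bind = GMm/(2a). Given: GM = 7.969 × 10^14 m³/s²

Convert to SI: a = 30 Mm = 3e+07 m.
Total orbital energy is E = −GMm/(2a); binding energy is E_bind = −E = GMm/(2a).
E_bind = 7.969e+14 · 2649 / (2 · 3e+07) J ≈ 3.518e+10 J = 35.18 GJ.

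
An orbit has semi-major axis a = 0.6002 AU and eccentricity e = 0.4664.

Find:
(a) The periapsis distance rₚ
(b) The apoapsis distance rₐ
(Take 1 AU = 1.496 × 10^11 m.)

Convert to SI: a = 0.6002 AU = 8.97899e+10 m.
(a) rₚ = a(1 − e) = 8.97899e+10 · (1 − 0.4664) = 8.97899e+10 · 0.5336 ≈ 4.791e+10 m = 0.3203 AU.
(b) rₐ = a(1 + e) = 8.97899e+10 · (1 + 0.4664) = 8.97899e+10 · 1.4664 ≈ 1.317e+11 m = 0.8801 AU.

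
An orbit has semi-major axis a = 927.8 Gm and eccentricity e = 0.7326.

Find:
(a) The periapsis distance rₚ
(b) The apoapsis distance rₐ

Convert to SI: a = 927.8 Gm = 9.278e+11 m.
(a) rₚ = a(1 − e) = 9.278e+11 · (1 − 0.7326) = 9.278e+11 · 0.2674 ≈ 2.481e+11 m = 248.1 Gm.
(b) rₐ = a(1 + e) = 9.278e+11 · (1 + 0.7326) = 9.278e+11 · 1.7326 ≈ 1.608e+12 m = 1.608 Tm.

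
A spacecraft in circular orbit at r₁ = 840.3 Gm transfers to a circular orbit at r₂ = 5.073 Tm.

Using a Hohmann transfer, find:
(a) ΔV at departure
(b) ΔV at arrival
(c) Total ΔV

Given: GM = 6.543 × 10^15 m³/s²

Convert to SI: r₁ = 840.3 Gm = 8.403e+11 m; r₂ = 5.073 Tm = 5.073e+12 m.
Transfer semi-major axis: a_t = (r₁ + r₂)/2 = (8.403e+11 + 5.073e+12)/2 = 2.95665e+12 m.
Circular speeds: v₁ = √(GM/r₁) = 88.2412 m/s, v₂ = √(GM/r₂) = 35.9134 m/s.
Transfer speeds (vis-viva v² = GM(2/r − 1/a_t)): v₁ᵗ = 115.586 m/s, v₂ᵗ = 19.1458 m/s.
(a) ΔV₁ = |v₁ᵗ − v₁| ≈ 27.34 m/s = 27.34 m/s.
(b) ΔV₂ = |v₂ − v₂ᵗ| ≈ 16.77 m/s = 16.77 m/s.
(c) ΔV_total = ΔV₁ + ΔV₂ ≈ 44.11 m/s = 44.11 m/s.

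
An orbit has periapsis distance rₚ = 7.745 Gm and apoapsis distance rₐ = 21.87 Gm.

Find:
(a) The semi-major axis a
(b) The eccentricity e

Convert to SI: rₚ = 7.745 Gm = 7.745e+09 m; rₐ = 21.87 Gm = 2.187e+10 m.
(a) a = (rₚ + rₐ) / 2 = (7.745e+09 + 2.187e+10) / 2 ≈ 1.481e+10 m = 14.81 Gm.
(b) e = (rₐ − rₚ) / (rₐ + rₚ) = (2.187e+10 − 7.745e+09) / (2.187e+10 + 7.745e+09) ≈ 0.477.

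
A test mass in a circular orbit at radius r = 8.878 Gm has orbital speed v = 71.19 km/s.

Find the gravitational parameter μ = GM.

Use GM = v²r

Convert to SI: r = 8.878 Gm = 8.878e+09 m; v = 71.19 km/s = 71190 m/s.
For a circular orbit v² = GM/r, so GM = v² · r.
GM = (71190)² · 8.878e+09 m³/s² ≈ 4.499e+19 m³/s² = 4.499 × 10^19 m³/s².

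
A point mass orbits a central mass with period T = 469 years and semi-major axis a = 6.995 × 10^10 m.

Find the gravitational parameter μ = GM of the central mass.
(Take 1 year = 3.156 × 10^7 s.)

Convert to SI: T = 469 years = 1.48016e+10 s.
GM = 4π² · a³ / T².
GM = 4π² · (6.995e+10)³ / (1.48016e+10)² m³/s² ≈ 6.167e+13 m³/s² = 6.167 × 10^13 m³/s².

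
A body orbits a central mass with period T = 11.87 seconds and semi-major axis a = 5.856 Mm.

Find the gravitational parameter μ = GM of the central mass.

Convert to SI: a = 5.856 Mm = 5.856e+06 m.
GM = 4π² · a³ / T².
GM = 4π² · (5.856e+06)³ / (11.87)² m³/s² ≈ 5.627e+19 m³/s² = 5.627 × 10^19 m³/s².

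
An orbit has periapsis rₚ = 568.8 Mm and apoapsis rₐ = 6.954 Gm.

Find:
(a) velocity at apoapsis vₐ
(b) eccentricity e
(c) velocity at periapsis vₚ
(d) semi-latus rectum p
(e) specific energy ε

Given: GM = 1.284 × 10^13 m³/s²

Convert to SI: rₚ = 568.8 Mm = 5.688e+08 m; rₐ = 6.954 Gm = 6.954e+09 m.
(a) With a = (rₚ + rₐ)/2 = 3.7614e+09 m, vₐ = √(GM (2/rₐ − 1/a)) = √(1.284e+13 · (2/6.954e+09 − 1/3.7614e+09)) m/s ≈ 16.71 m/s
(b) e = (rₐ − rₚ)/(rₐ + rₚ) = (6.954e+09 − 5.688e+08)/(6.954e+09 + 5.688e+08) ≈ 0.8488
(c) With a = (rₚ + rₐ)/2 = 3.7614e+09 m, vₚ = √(GM (2/rₚ − 1/a)) = √(1.284e+13 · (2/5.688e+08 − 1/3.7614e+09)) m/s ≈ 204.3 m/s
(d) From a = (rₚ + rₐ)/2 = 3.7614e+09 m and e = (rₐ − rₚ)/(rₐ + rₚ) = 0.84878, p = a(1 − e²) = 3.7614e+09 · (1 − (0.84878)²) ≈ 1.052e+09 m
(e) With a = (rₚ + rₐ)/2 = 3.7614e+09 m, ε = −GM/(2a) = −1.284e+13/(2 · 3.7614e+09) J/kg ≈ -1707 J/kg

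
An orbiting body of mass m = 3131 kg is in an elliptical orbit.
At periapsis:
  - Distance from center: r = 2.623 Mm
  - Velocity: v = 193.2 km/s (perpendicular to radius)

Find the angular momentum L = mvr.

Convert to SI: r = 2.623 Mm = 2.623e+06 m; v = 193.2 km/s = 193200 m/s.
Since v is perpendicular to r, L = m · v · r.
L = 3131 · 193200 · 2.623e+06 kg·m²/s ≈ 1.587e+15 kg·m²/s.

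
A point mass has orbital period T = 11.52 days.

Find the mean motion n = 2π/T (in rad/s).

Convert to SI: T = 11.52 days = 995328 s.
n = 2π / T.
n = 2π / 995328 s ≈ 6.313e-06 rad/s.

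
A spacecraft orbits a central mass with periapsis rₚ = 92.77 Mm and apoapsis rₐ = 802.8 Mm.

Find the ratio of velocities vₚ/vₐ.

Convert to SI: rₚ = 92.77 Mm = 9.277e+07 m; rₐ = 802.8 Mm = 8.028e+08 m.
Conservation of angular momentum gives rₚvₚ = rₐvₐ, so vₚ/vₐ = rₐ/rₚ.
vₚ/vₐ = 8.028e+08 / 9.277e+07 ≈ 8.654.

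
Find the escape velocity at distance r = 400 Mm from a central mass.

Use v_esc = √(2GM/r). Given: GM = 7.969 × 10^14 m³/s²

Convert to SI: r = 400 Mm = 4e+08 m.
Escape velocity comes from setting total energy to zero: ½v² − GM/r = 0 ⇒ v_esc = √(2GM / r).
v_esc = √(2 · 7.969e+14 / 4e+08) m/s ≈ 1996 m/s = 1.996 km/s.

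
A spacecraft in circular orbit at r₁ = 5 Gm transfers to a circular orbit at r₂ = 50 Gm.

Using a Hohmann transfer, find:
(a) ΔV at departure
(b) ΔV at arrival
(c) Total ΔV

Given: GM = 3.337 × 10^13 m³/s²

Convert to SI: r₁ = 5 Gm = 5e+09 m; r₂ = 50 Gm = 5e+10 m.
Transfer semi-major axis: a_t = (r₁ + r₂)/2 = (5e+09 + 5e+10)/2 = 2.75e+10 m.
Circular speeds: v₁ = √(GM/r₁) = 81.6946 m/s, v₂ = √(GM/r₂) = 25.8341 m/s.
Transfer speeds (vis-viva v² = GM(2/r − 1/a_t)): v₁ᵗ = 110.157 m/s, v₂ᵗ = 11.0157 m/s.
(a) ΔV₁ = |v₁ᵗ − v₁| ≈ 28.46 m/s = 28.46 m/s.
(b) ΔV₂ = |v₂ − v₂ᵗ| ≈ 14.82 m/s = 14.82 m/s.
(c) ΔV_total = ΔV₁ + ΔV₂ ≈ 43.28 m/s = 43.28 m/s.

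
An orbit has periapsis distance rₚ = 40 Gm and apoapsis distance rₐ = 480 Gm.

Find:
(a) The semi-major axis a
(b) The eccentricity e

Convert to SI: rₚ = 40 Gm = 4e+10 m; rₐ = 480 Gm = 4.8e+11 m.
(a) a = (rₚ + rₐ) / 2 = (4e+10 + 4.8e+11) / 2 ≈ 2.6e+11 m = 260 Gm.
(b) e = (rₐ − rₚ) / (rₐ + rₚ) = (4.8e+11 − 4e+10) / (4.8e+11 + 4e+10) ≈ 0.8462.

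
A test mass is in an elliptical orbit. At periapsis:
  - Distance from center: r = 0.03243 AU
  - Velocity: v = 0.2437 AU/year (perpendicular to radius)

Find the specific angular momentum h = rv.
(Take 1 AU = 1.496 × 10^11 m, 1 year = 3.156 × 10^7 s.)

Convert to SI: r = 0.03243 AU = 4.85153e+09 m; v = 0.2437 AU/year = 1155.18 m/s.
With v perpendicular to r, h = r · v.
h = 4.85153e+09 · 1155.18 m²/s ≈ 5.604e+12 m²/s.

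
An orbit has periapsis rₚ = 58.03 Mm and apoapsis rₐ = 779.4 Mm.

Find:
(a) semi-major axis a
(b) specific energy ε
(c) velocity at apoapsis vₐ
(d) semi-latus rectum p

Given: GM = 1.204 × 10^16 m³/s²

Convert to SI: rₚ = 58.03 Mm = 5.803e+07 m; rₐ = 779.4 Mm = 7.794e+08 m.
(a) a = (rₚ + rₐ)/2 = (5.803e+07 + 7.794e+08)/2 ≈ 4.187e+08 m
(b) With a = (rₚ + rₐ)/2 = 4.18715e+08 m, ε = −GM/(2a) = −1.204e+16/(2 · 4.18715e+08) J/kg ≈ -1.438e+07 J/kg
(c) With a = (rₚ + rₐ)/2 = 4.18715e+08 m, vₐ = √(GM (2/rₐ − 1/a)) = √(1.204e+16 · (2/7.794e+08 − 1/4.18715e+08)) m/s ≈ 1463 m/s
(d) From a = (rₚ + rₐ)/2 = 4.18715e+08 m and e = (rₐ − rₚ)/(rₐ + rₚ) = 0.861409, p = a(1 − e²) = 4.18715e+08 · (1 − (0.861409)²) ≈ 1.08e+08 m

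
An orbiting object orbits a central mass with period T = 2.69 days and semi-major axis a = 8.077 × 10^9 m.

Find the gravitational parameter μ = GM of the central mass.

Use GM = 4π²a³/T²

Convert to SI: T = 2.69 days = 232416 s.
GM = 4π² · a³ / T².
GM = 4π² · (8.077e+09)³ / (232416)² m³/s² ≈ 3.851e+20 m³/s² = 3.851 × 10^20 m³/s².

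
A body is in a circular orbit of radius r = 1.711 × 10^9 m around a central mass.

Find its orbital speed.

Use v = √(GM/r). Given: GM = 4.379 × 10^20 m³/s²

For a circular orbit, gravity supplies the centripetal force, so v = √(GM / r).
v = √(4.379e+20 / 1.711e+09) m/s ≈ 5.059e+05 m/s = 505.9 km/s.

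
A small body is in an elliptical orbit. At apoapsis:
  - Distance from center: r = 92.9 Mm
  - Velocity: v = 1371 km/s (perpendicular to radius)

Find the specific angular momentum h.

Convert to SI: r = 92.9 Mm = 9.29e+07 m; v = 1371 km/s = 1.371e+06 m/s.
With v perpendicular to r, h = r · v.
h = 9.29e+07 · 1.371e+06 m²/s ≈ 1.274e+14 m²/s.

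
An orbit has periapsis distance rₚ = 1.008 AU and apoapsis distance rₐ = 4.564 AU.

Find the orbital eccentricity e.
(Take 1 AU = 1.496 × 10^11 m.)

Convert to SI: rₚ = 1.008 AU = 1.50797e+11 m; rₐ = 4.564 AU = 6.82774e+11 m.
e = (rₐ − rₚ) / (rₐ + rₚ).
e = (6.82774e+11 − 1.50797e+11) / (6.82774e+11 + 1.50797e+11) = 5.31978e+11 / 8.33571e+11 ≈ 0.6382.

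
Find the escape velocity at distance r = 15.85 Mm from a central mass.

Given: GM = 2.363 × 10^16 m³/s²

Convert to SI: r = 15.85 Mm = 1.585e+07 m.
Escape velocity comes from setting total energy to zero: ½v² − GM/r = 0 ⇒ v_esc = √(2GM / r).
v_esc = √(2 · 2.363e+16 / 1.585e+07) m/s ≈ 5.46e+04 m/s = 54.6 km/s.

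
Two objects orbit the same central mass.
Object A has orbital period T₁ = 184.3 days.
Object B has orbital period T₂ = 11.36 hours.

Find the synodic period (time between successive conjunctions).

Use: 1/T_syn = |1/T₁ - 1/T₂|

Convert to SI: T₁ = 184.3 days = 1.59235e+07 s; T₂ = 11.36 hours = 40896 s.
T_syn = |T₁ · T₂ / (T₁ − T₂)|.
T_syn = |1.59235e+07 · 40896 / (1.59235e+07 − 40896)| s ≈ 4.1e+04 s = 11.39 hours.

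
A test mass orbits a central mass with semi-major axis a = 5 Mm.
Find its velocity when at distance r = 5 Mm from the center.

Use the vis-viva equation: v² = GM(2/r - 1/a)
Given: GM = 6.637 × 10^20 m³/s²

Convert to SI: a = 5 Mm = 5e+06 m; r = 5 Mm = 5e+06 m.
Vis-viva: v = √(GM · (2/r − 1/a)).
2/r − 1/a = 2/5e+06 − 1/5e+06 = 2e-07 m⁻¹.
v = √(6.637e+20 · 2e-07) m/s ≈ 1.152e+07 m/s = 1.152e+04 km/s.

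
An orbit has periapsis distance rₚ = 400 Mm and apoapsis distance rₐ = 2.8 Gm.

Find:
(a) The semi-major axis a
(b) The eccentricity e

Convert to SI: rₚ = 400 Mm = 4e+08 m; rₐ = 2.8 Gm = 2.8e+09 m.
(a) a = (rₚ + rₐ) / 2 = (4e+08 + 2.8e+09) / 2 ≈ 1.6e+09 m = 1.6 Gm.
(b) e = (rₐ − rₚ) / (rₐ + rₚ) = (2.8e+09 − 4e+08) / (2.8e+09 + 4e+08) ≈ 0.75.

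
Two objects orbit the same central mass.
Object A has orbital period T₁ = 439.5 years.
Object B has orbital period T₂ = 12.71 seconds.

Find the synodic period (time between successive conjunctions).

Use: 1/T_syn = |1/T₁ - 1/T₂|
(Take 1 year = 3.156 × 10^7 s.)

Convert to SI: T₁ = 439.5 years = 1.38706e+10 s.
T_syn = |T₁ · T₂ / (T₁ − T₂)|.
T_syn = |1.38706e+10 · 12.71 / (1.38706e+10 − 12.71)| s ≈ 12.71 s = 12.71 seconds.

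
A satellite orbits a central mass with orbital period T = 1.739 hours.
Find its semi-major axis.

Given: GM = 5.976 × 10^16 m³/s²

Convert to SI: T = 1.739 hours = 6260.4 s.
Invert Kepler's third law: a = (GM · T² / (4π²))^(1/3).
Substituting T = 6260.4 s and GM = 5.976e+16 m³/s²:
a = (5.976e+16 · (6260.4)² / (4π²))^(1/3) m
a ≈ 3.9e+07 m = 3.9 × 10^7 m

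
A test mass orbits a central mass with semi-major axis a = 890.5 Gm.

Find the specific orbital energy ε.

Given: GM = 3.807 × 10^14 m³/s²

Convert to SI: a = 890.5 Gm = 8.905e+11 m.
ε = −GM / (2a).
ε = −3.807e+14 / (2 · 8.905e+11) J/kg ≈ -213.8 J/kg = -213.8 J/kg.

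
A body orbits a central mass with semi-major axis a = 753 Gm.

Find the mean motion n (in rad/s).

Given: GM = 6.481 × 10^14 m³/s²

Convert to SI: a = 753 Gm = 7.53e+11 m.
n = √(GM / a³).
n = √(6.481e+14 / (7.53e+11)³) rad/s ≈ 3.896e-11 rad/s.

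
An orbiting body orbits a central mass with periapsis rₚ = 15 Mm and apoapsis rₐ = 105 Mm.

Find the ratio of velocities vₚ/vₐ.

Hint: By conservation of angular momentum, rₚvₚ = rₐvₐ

Convert to SI: rₚ = 15 Mm = 1.5e+07 m; rₐ = 105 Mm = 1.05e+08 m.
Conservation of angular momentum gives rₚvₚ = rₐvₐ, so vₚ/vₐ = rₐ/rₚ.
vₚ/vₐ = 1.05e+08 / 1.5e+07 ≈ 7.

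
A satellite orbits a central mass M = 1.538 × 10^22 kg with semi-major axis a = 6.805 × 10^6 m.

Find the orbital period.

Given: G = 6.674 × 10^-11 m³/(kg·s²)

GM = G · M = 6.674e-11 · 1.538e+22 = 1.02646e+12 m³/s².
Kepler's third law: T = 2π √(a³ / GM).
Substituting a = 6.805e+06 m and GM = 1.02646e+12 m³/s²:
T = 2π √((6.805e+06)³ / 1.02646e+12) s
T ≈ 1.101e+05 s = 1.274 days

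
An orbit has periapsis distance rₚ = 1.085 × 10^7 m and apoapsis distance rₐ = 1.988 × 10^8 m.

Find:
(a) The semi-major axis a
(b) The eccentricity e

(a) a = (rₚ + rₐ) / 2 = (1.085e+07 + 1.988e+08) / 2 ≈ 1.048e+08 m = 1.048 × 10^8 m.
(b) e = (rₐ − rₚ) / (rₐ + rₚ) = (1.988e+08 − 1.085e+07) / (1.988e+08 + 1.085e+07) ≈ 0.8965.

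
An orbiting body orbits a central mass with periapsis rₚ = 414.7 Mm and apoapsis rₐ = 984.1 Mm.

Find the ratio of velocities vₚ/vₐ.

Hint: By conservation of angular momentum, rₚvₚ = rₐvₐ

Convert to SI: rₚ = 414.7 Mm = 4.147e+08 m; rₐ = 984.1 Mm = 9.841e+08 m.
Conservation of angular momentum gives rₚvₚ = rₐvₐ, so vₚ/vₐ = rₐ/rₚ.
vₚ/vₐ = 9.841e+08 / 4.147e+08 ≈ 2.373.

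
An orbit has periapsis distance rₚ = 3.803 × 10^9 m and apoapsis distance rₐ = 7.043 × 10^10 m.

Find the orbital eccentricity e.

e = (rₐ − rₚ) / (rₐ + rₚ).
e = (7.043e+10 − 3.803e+09) / (7.043e+10 + 3.803e+09) = 6.6627e+10 / 7.4233e+10 ≈ 0.8975.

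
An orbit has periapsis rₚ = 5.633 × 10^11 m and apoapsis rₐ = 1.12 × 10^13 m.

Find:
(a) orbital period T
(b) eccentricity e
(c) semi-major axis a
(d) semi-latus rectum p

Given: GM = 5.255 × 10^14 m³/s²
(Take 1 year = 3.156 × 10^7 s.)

(a) With a = (rₚ + rₐ)/2 = 5.88165e+12 m, T = 2π √(a³/GM) = 2π √((5.88165e+12)³/5.255e+14) s ≈ 3.91e+12 s
(b) e = (rₐ − rₚ)/(rₐ + rₚ) = (1.12e+13 − 5.633e+11)/(1.12e+13 + 5.633e+11) ≈ 0.9042
(c) a = (rₚ + rₐ)/2 = (5.633e+11 + 1.12e+13)/2 ≈ 5.882e+12 m
(d) From a = (rₚ + rₐ)/2 = 5.88165e+12 m and e = (rₐ − rₚ)/(rₐ + rₚ) = 0.904228, p = a(1 − e²) = 5.88165e+12 · (1 − (0.904228)²) ≈ 1.073e+12 m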